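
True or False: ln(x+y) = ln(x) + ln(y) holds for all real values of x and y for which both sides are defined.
False.

Claim: ln(x+y) = ln(x) + ln(y).
Test a specific point where both sides are defined: x = 3/2, y = 2.
LHS = ln(x+y) ≈ 1.2528
RHS = ln(x) + ln(y) ≈ 1.0986
Since 1.2528 ≠ 1.0986, the equation fails at this point, so it cannot hold for all real values of x and y for which both sides are defined.
ln(x) + ln(y) = ln(xy), not ln(x+y).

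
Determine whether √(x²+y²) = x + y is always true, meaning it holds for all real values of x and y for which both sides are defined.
No, this is NOT an identity.

Claim: √(x²+y²) = x + y.
Test a specific point where both sides are defined: x = -1, y = 5.
LHS = √(x²+y²) ≈ 5.0990
RHS = x + y ≈ 4.0000
Since 5.0990 ≠ 4.0000, the equation fails at this point, so it cannot hold for all real values of x and y for which both sides are defined.
(x+y)² = x² + 2xy + y², not x² + y², so the square root does not split this way.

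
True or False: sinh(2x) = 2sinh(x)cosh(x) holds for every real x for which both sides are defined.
Claim: sinh(2x) = 2sinh(x)cosh(x).
Reasoning: 2sinh(x)cosh(x) = 2 · (e^x - e^-x)/2 · (e^x + e^-x)/2 = (e^(2x) - e^(-2x))/2 = sinh(2x).
So the two sides agree for every real x for which both sides are defined.

Conclusion: True.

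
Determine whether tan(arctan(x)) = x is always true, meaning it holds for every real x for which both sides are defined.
Claim: tan(arctan(x)) = x.
Reasoning: For every real x, arctan(x) is by definition the angle in (-π/2, π/2) whose tangent equals x. Taking the tangent of that angle returns x.
So the two sides agree for every real x for which both sides are defined.

Conclusion: Yes, this is an identity.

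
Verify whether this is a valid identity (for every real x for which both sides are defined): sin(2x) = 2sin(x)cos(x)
Claim: sin(2x) = 2sin(x)cos(x).
Reasoning: Put y = x in the addition formula sin(x+y) = sin(x)cos(y) + cos(x)sin(y): sin(2x) = sin(x)cos(x) + cos(x)sin(x) = 2sin(x)cos(x).
So the two sides agree for every real x for which both sides are defined.

Conclusion: Yes, this is an identity.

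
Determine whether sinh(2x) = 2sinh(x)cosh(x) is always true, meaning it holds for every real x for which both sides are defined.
Yes, this is an identity.

Claim: sinh(2x) = 2sinh(x)cosh(x).
Reasoning: 2sinh(x)cosh(x) = 2 · (e^x - e^-x)/2 · (e^x + e^-x)/2 = (e^(2x) - e^(-2x))/2 = sinh(2x).
So the two sides agree for every real x for which both sides are defined.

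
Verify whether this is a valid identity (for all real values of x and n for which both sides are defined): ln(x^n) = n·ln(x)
Yes, this is an identity.

Claim: ln(x^n) = n·ln(x).
Reasoning: The right side requires x > 0. For x > 0, x^n = (e^(ln x))^n = e^(n·ln x), so taking ln of both sides gives ln(x^n) = n·ln(x).
So the two sides agree for all real values of x and n for which both sides are defined.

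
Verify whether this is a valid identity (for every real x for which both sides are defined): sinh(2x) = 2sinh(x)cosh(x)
Yes, this is an identity.

Claim: sinh(2x) = 2sinh(x)cosh(x).
Reasoning: 2sinh(x)cosh(x) = 2 · (e^x - e^-x)/2 · (e^x + e^-x)/2 = (e^(2x) - e^(-2x))/2 = sinh(2x).
So the two sides agree for every real x for which both sides are defined.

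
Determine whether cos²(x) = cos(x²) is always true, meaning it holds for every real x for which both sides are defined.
Claim: cos²(x) = cos(x²).
Test a specific point where both sides are defined: x = -π/3.
LHS = cos²(x) ≈ 0.2500
RHS = cos(x²) ≈ 0.4566
Since 0.2500 ≠ 0.4566, the equation fails at this point, so it cannot hold for every real x for which both sides are defined.
cos²(x) means (cos x)², squaring the output; cos(x²) squares the input. These are different functions.

Conclusion: No, this is NOT an identity.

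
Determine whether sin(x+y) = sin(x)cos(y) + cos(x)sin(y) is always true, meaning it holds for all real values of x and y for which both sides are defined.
Yes, this is an identity.

Claim: sin(x+y) = sin(x)cos(y) + cos(x)sin(y).
Reasoning: By Euler's formula e^(i(x+y)) = e^(ix)·e^(iy) = (cos x + i·sin x)(cos y + i·sin y). The imaginary part of the left side is sin(x+y); the imaginary part of the product is sin(x)cos(y) + cos(x)sin(y).
So the two sides agree for all real values of x and y for which both sides are defined.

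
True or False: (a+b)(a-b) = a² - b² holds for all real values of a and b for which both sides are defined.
True.

Claim: (a+b)(a-b) = a² - b².
Reasoning: Expand: (a+b)(a-b) = a² - ab + ba - b² = a² - b² (the cross terms cancel).
So the two sides agree for all real values of a and b for which both sides are defined.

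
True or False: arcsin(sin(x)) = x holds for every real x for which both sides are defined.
False.

Claim: arcsin(sin(x)) = x.
Test a specific point where both sides are defined: x = 2π/3.
LHS = arcsin(sin(x)) ≈ 1.0472
RHS = x ≈ 2.0944
Since 1.0472 ≠ 2.0944, the equation fails at this point, so it cannot hold for every real x for which both sides are defined.
arcsin only returns values in [-π/2, π/2], so arcsin(sin(x)) = x holds only for x in that interval, not for all real x.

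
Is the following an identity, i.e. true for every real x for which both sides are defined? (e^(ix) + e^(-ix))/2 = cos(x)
Claim: (e^(ix) + e^(-ix))/2 = cos(x).
Reasoning: By Euler's formula e^(ix) = cos(x) + i·sin(x) and e^(-ix) = cos(x) - i·sin(x). Adding cancels the sine terms: e^(ix) + e^(-ix) = 2cos(x); divide by 2.
So the two sides agree for every real x for which both sides are defined.

Conclusion: Yes, this is an identity.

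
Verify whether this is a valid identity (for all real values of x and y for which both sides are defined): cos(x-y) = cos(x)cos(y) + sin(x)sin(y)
Claim: cos(x-y) = cos(x)cos(y) + sin(x)sin(y).
Reasoning: Replace y by -y in cos(x+y) = cos(x)cos(y) - sin(x)sin(y) and use cos(-y) = cos(y), sin(-y) = -sin(y): cos(x-y) = cos(x)cos(y) + sin(x)sin(y).
So the two sides agree for all real values of x and y for which both sides are defined.

Conclusion: Yes, this is an identity.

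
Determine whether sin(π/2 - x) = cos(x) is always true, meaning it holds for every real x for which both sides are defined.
Yes, this is an identity.

Claim: sin(π/2 - x) = cos(x).
Reasoning: Use sin(u - v) = sin(u)cos(v) - cos(u)sin(v) with u = π/2, v = x: sin(π/2)cos(x) - cos(π/2)sin(x) = 1·cos(x) - 0·sin(x) = cos(x).
So the two sides agree for every real x for which both sides are defined.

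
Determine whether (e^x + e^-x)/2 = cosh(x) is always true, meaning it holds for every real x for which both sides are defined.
Claim: (e^x + e^-x)/2 = cosh(x).
Reasoning: This is exactly the definition of the hyperbolic cosine: cosh(x) := (e^x + e^-x)/2.
So the two sides agree for every real x for which both sides are defined.

Conclusion: Yes, this is an identity.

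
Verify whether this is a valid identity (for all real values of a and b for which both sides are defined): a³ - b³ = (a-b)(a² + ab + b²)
Claim: a³ - b³ = (a-b)(a² + ab + b²).
Reasoning: Expand the right side: (a-b)(a² + ab + b²) = a³ + a²b + ab² - a²b - ab² - b³ = a³ - b³ (the middle terms cancel in pairs).
So the two sides agree for all real values of a and b for which both sides are defined.

Conclusion: Yes, this is an identity.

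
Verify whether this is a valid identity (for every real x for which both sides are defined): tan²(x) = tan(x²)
No, this is NOT an identity.

Claim: tan²(x) = tan(x²).
Test a specific point where both sides are defined: x = -π/3.
LHS = tan²(x) ≈ 3.0000
RHS = tan(x²) ≈ 1.9485
Since 3.0000 ≠ 1.9485, the equation fails at this point, so it cannot hold for every real x for which both sides are defined.
tan²(x) means (tan x)², squaring the output; tan(x²) squares the input. These are different functions.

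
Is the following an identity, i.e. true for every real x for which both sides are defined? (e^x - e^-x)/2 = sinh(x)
Yes, this is an identity.

Claim: (e^x - e^-x)/2 = sinh(x).
Reasoning: This is exactly the definition of the hyperbolic sine: sinh(x) := (e^x - e^-x)/2.
So the two sides agree for every real x for which both sides are defined.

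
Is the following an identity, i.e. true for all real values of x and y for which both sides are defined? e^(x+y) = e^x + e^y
No, this is NOT an identity.

Claim: e^(x+y) = e^x + e^y.
Test a specific point where both sides are defined: x = 1, y = 2.
LHS = e^(x+y) ≈ 20.0855
RHS = e^x + e^y ≈ 10.1073
Since 20.0855 ≠ 10.1073, the equation fails at this point, so it cannot hold for all real values of x and y for which both sides are defined.
The correct rule is e^(x+y) = e^x · e^y (a product, not a sum).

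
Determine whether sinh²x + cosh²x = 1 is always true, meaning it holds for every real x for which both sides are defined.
No, this is NOT an identity.

Claim: sinh²x + cosh²x = 1.
Test a specific point where both sides are defined: x = 1.
LHS = sinh²x + cosh²x ≈ 3.7622
RHS = 1 ≈ 1.0000
Since 3.7622 ≠ 1.0000, the equation fails at this point, so it cannot hold for every real x for which both sides are defined.
The correct hyperbolic identity is cosh²x - sinh²x = 1 (a difference); the sum sinh²x + cosh²x equals cosh(2x).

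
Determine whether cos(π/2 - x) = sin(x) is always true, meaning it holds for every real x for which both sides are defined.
Claim: cos(π/2 - x) = sin(x).
Reasoning: Use cos(u - v) = cos(u)cos(v) + sin(u)sin(v) with u = π/2, v = x: cos(π/2)cos(x) + sin(π/2)sin(x) = 0·cos(x) + 1·sin(x) = sin(x).
So the two sides agree for every real x for which both sides are defined.

Conclusion: Yes, this is an identity.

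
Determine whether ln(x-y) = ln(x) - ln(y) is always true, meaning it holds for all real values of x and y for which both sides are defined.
Claim: ln(x-y) = ln(x) - ln(y).
Test a specific point where both sides are defined: x = 5, y = 2.
LHS = ln(x-y) ≈ 1.0986
RHS = ln(x) - ln(y) ≈ 0.9163
Since 1.0986 ≠ 0.9163, the equation fails at this point, so it cannot hold for all real values of x and y for which both sides are defined.
ln(x) - ln(y) = ln(x/y), not ln(x-y).

Conclusion: No, this is NOT an identity.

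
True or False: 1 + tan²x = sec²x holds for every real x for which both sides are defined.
True.

Claim: 1 + tan²x = sec²x.
Reasoning: Start from sin²x + cos²x = 1 and divide every term by cos²x (allowed wherever tan x and sec x are defined): tan²x + 1 = 1/cos²x = sec²x.
So the two sides agree for every real x for which both sides are defined.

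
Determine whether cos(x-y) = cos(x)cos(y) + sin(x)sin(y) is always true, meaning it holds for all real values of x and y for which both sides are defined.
Claim: cos(x-y) = cos(x)cos(y) + sin(x)sin(y).
Reasoning: Replace y by -y in cos(x+y) = cos(x)cos(y) - sin(x)sin(y) and use cos(-y) = cos(y), sin(-y) = -sin(y): cos(x-y) = cos(x)cos(y) + sin(x)sin(y).
So the two sides agree for all real values of x and y for which both sides are defined.

Conclusion: Yes, this is an identity.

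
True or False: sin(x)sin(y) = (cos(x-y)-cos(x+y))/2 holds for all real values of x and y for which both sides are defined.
True.

Claim: sin(x)sin(y) = (cos(x-y)-cos(x+y))/2.
Reasoning: cos(x-y) = cos(x)cos(y) + sin(x)sin(y) and cos(x+y) = cos(x)cos(y) - sin(x)sin(y). Subtracting, cos(x-y) - cos(x+y) = 2sin(x)sin(y); divide by 2.
So the two sides agree for all real values of x and y for which both sides are defined.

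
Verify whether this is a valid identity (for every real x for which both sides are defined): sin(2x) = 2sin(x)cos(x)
Yes, this is an identity.

Claim: sin(2x) = 2sin(x)cos(x).
Reasoning: Put y = x in the addition formula sin(x+y) = sin(x)cos(y) + cos(x)sin(y): sin(2x) = sin(x)cos(x) + cos(x)sin(x) = 2sin(x)cos(x).
So the two sides agree for every real x for which both sides are defined.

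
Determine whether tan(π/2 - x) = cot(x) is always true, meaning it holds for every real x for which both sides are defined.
Yes, this is an identity.

Claim: tan(π/2 - x) = cot(x).
Reasoning: tan(π/2 - x) = sin(π/2 - x)/cos(π/2 - x) = cos(x)/sin(x) = cot(x), using the cofunction identities sin(π/2 - x) = cos(x) and cos(π/2 - x) = sin(x).
So the two sides agree for every real x for which both sides are defined.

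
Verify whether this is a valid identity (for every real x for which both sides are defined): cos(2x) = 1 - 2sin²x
Claim: cos(2x) = 1 - 2sin²x.
Reasoning: cos(2x) = cos²x - sin²x. Replace cos²x by 1 - sin²x: (1 - sin²x) - sin²x = 1 - 2sin²x.
So the two sides agree for every real x for which both sides are defined.

Conclusion: Yes, this is an identity.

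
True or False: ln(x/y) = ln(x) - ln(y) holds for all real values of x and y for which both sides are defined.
Claim: ln(x/y) = ln(x) - ln(y).
Reasoning: Both sides are simultaneously defined only when x, y > 0. Write x = e^p, y = e^q. Then x/y = e^(p-q), so ln(x/y) = p - q = ln(x) - ln(y).
So the two sides agree for all real values of x and y for which both sides are defined.

Conclusion: True.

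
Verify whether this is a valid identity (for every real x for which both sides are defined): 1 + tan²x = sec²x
Claim: 1 + tan²x = sec²x.
Reasoning: Start from sin²x + cos²x = 1 and divide every term by cos²x (allowed wherever tan x and sec x are defined): tan²x + 1 = 1/cos²x = sec²x.
So the two sides agree for every real x for which both sides are defined.

Conclusion: Yes, this is an identity.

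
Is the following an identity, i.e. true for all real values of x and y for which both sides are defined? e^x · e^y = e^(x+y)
Yes, this is an identity.

Claim: e^x · e^y = e^(x+y).
Reasoning: This is the law of exponents for a common base: multiplying powers adds exponents. E.g. from the series, (Σ x^j/j!)(Σ y^k/k!) = Σ_m (Σ_{j+k=m} x^j y^k/(j!k!)) = Σ_m (x+y)^m/m! by the binomial theorem.
So the two sides agree for all real values of x and y for which both sides are defined.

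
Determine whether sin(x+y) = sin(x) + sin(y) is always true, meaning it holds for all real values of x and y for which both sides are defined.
No, this is NOT an identity.

Claim: sin(x+y) = sin(x) + sin(y).
Test a specific point where both sides are defined: x = -π/4, y = π/3.
LHS = sin(x+y) ≈ 0.2588
RHS = sin(x) + sin(y) ≈ 0.1589
Since 0.2588 ≠ 0.1589, the equation fails at this point, so it cannot hold for all real values of x and y for which both sides are defined.
The correct expansion is sin(x+y) = sin(x)cos(y) + cos(x)sin(y); sine is not additive.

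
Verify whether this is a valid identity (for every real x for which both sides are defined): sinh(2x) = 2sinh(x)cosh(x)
Claim: sinh(2x) = 2sinh(x)cosh(x).
Reasoning: 2sinh(x)cosh(x) = 2 · (e^x - e^-x)/2 · (e^x + e^-x)/2 = (e^(2x) - e^(-2x))/2 = sinh(2x).
So the two sides agree for every real x for which both sides are defined.

Conclusion: Yes, this is an identity.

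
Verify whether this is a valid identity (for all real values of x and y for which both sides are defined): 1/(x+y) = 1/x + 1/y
Claim: 1/(x+y) = 1/x + 1/y.
Test a specific point where both sides are defined: x = 4, y = -1.
LHS = 1/(x+y) ≈ 0.3333
RHS = 1/x + 1/y ≈ -0.7500
Since 0.3333 ≠ -0.7500, the equation fails at this point, so it cannot hold for all real values of x and y for which both sides are defined.
1/x + 1/y = (x+y)/(xy), which is not 1/(x+y).

Conclusion: No, this is NOT an identity.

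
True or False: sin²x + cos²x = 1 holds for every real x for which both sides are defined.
Claim: sin²x + cos²x = 1.
Reasoning: The point (cos x, sin x) lies on the unit circle X² + Y² = 1, so cos²x + sin²x = 1 for every real x.
So the two sides agree for every real x for which both sides are defined.

Conclusion: True.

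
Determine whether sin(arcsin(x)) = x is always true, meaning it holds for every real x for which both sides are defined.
Claim: sin(arcsin(x)) = x.
Reasoning: For -1 ≤ x ≤ 1 (where arcsin is defined), arcsin(x) is by definition an angle whose sine equals x. Taking the sine of that angle returns x. (Note the other order, arcsin(sin x) = x, is NOT an identity.)
So the two sides agree for every real x for which both sides are defined.

Conclusion: Yes, this is an identity.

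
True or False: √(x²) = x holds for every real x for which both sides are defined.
Claim: √(x²) = x.
Test a specific point where both sides are defined: x = -1.
LHS = √(x²) ≈ 1.0000
RHS = x ≈ -1.0000
Since 1.0000 ≠ -1.0000, the equation fails at this point, so it cannot hold for every real x for which both sides are defined.
√(x²) = |x|, which differs from x whenever x < 0 (both sides are defined for every real x).

Conclusion: False.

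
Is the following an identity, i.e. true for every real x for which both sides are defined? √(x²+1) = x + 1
No, this is NOT an identity.

Claim: √(x²+1) = x + 1.
Test a specific point where both sides are defined: x = 1.
LHS = √(x²+1) ≈ 1.4142
RHS = x + 1 ≈ 2.0000
Since 1.4142 ≠ 2.0000, the equation fails at this point, so it cannot hold for every real x for which both sides are defined.
(x+1)² = x² + 2x + 1 ≠ x² + 1 unless x = 0.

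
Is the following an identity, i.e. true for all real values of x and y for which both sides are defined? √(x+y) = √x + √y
Claim: √(x+y) = √x + √y.
Test a specific point where both sides are defined: x = 4, y = 5.
LHS = √(x+y) ≈ 3.0000
RHS = √x + √y ≈ 4.2361
Since 3.0000 ≠ 4.2361, the equation fails at this point, so it cannot hold for all real values of x and y for which both sides are defined.
Squaring the right side gives x + 2√(xy) + y, not x + y.

Conclusion: No, this is NOT an identity.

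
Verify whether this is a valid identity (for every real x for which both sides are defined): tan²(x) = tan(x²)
Claim: tan²(x) = tan(x²).
Test a specific point where both sides are defined: x = π/4.
LHS = tan²(x) ≈ 1.0000
RHS = tan(x²) ≈ 0.7092
Since 1.0000 ≠ 0.7092, the equation fails at this point, so it cannot hold for every real x for which both sides are defined.
tan²(x) means (tan x)², squaring the output; tan(x²) squares the input. These are different functions.

Conclusion: No, this is NOT an identity.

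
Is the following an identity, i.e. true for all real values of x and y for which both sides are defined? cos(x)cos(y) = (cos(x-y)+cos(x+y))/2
Claim: cos(x)cos(y) = (cos(x-y)+cos(x+y))/2.
Reasoning: cos(x-y) = cos(x)cos(y) + sin(x)sin(y) and cos(x+y) = cos(x)cos(y) - sin(x)sin(y). Adding, cos(x-y) + cos(x+y) = 2cos(x)cos(y); divide by 2.
So the two sides agree for all real values of x and y for which both sides are defined.

Conclusion: Yes, this is an identity.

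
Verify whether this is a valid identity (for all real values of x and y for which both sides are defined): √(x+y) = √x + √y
No, this is NOT an identity.

Claim: √(x+y) = √x + √y.
Test a specific point where both sides are defined: x = 1, y = 3.
LHS = √(x+y) ≈ 2.0000
RHS = √x + √y ≈ 2.7321
Since 2.0000 ≠ 2.7321, the equation fails at this point, so it cannot hold for all real values of x and y for which both sides are defined.
Squaring the right side gives x + 2√(xy) + y, not x + y.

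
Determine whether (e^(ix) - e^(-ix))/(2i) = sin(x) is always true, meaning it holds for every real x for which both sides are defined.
Yes, this is an identity.

Claim: (e^(ix) - e^(-ix))/(2i) = sin(x).
Reasoning: By Euler's formula e^(ix) = cos(x) + i·sin(x) and e^(-ix) = cos(x) - i·sin(x). Subtracting cancels the cosine terms: e^(ix) - e^(-ix) = 2i·sin(x); divide by 2i.
So the two sides agree for every real x for which both sides are defined.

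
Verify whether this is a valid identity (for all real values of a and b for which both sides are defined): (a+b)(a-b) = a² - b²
Yes, this is an identity.

Claim: (a+b)(a-b) = a² - b².
Reasoning: Expand: (a+b)(a-b) = a² - ab + ba - b² = a² - b² (the cross terms cancel).
So the two sides agree for all real values of a and b for which both sides are defined.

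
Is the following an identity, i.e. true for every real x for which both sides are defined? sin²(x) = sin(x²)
No, this is NOT an identity.

Claim: sin²(x) = sin(x²).
Test a specific point where both sides are defined: x = π/6.
LHS = sin²(x) ≈ 0.2500
RHS = sin(x²) ≈ 0.2707
Since 0.2500 ≠ 0.2707, the equation fails at this point, so it cannot hold for every real x for which both sides are defined.
sin²(x) means (sin x)², squaring the output; sin(x²) squares the input. These are different functions.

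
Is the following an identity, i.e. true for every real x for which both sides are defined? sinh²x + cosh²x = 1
Claim: sinh²x + cosh²x = 1.
Test a specific point where both sides are defined: x = 1.
LHS = sinh²x + cosh²x ≈ 3.7622
RHS = 1 ≈ 1.0000
Since 3.7622 ≠ 1.0000, the equation fails at this point, so it cannot hold for every real x for which both sides are defined.
The correct hyperbolic identity is cosh²x - sinh²x = 1 (a difference); the sum sinh²x + cosh²x equals cosh(2x).

Conclusion: No, this is NOT an identity.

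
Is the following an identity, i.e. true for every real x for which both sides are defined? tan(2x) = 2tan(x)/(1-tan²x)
Yes, this is an identity.

Claim: tan(2x) = 2tan(x)/(1-tan²x).
Reasoning: tan(2x) = sin(2x)/cos(2x) = 2sin(x)cos(x) / (cos²x - sin²x). Divide numerator and denominator by cos²x: 2tan(x) / (1 - tan²x).
So the two sides agree for every real x for which both sides are defined.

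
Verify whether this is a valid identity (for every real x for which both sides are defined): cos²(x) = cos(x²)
No, this is NOT an identity.

Claim: cos²(x) = cos(x²).
Test a specific point where both sides are defined: x = π.
LHS = cos²(x) ≈ 1.0000
RHS = cos(x²) ≈ -0.9027
Since 1.0000 ≠ -0.9027, the equation fails at this point, so it cannot hold for every real x for which both sides are defined.
cos²(x) means (cos x)², squaring the output; cos(x²) squares the input. These are different functions.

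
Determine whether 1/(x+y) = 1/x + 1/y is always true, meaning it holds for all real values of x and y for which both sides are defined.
Claim: 1/(x+y) = 1/x + 1/y.
Test a specific point where both sides are defined: x = 3/2, y = 2.
LHS = 1/(x+y) ≈ 0.2857
RHS = 1/x + 1/y ≈ 1.1667
Since 0.2857 ≠ 1.1667, the equation fails at this point, so it cannot hold for all real values of x and y for which both sides are defined.
1/x + 1/y = (x+y)/(xy), which is not 1/(x+y).

Conclusion: No, this is NOT an identity.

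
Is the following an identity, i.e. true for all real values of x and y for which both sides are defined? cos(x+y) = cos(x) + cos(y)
No, this is NOT an identity.

Claim: cos(x+y) = cos(x) + cos(y).
Test a specific point where both sides are defined: x = -π/6, y = 3π/4.
LHS = cos(x+y) ≈ -0.2588
RHS = cos(x) + cos(y) ≈ 0.1589
Since -0.2588 ≠ 0.1589, the equation fails at this point, so it cannot hold for all real values of x and y for which both sides are defined.
The correct expansion is cos(x+y) = cos(x)cos(y) - sin(x)sin(y); cosine is not additive.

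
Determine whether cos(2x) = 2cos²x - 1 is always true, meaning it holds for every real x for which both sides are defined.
Claim: cos(2x) = 2cos²x - 1.
Reasoning: cos(2x) = cos²x - sin²x. Replace sin²x by 1 - cos²x: cos²x - (1 - cos²x) = 2cos²x - 1.
So the two sides agree for every real x for which both sides are defined.

Conclusion: Yes, this is an identity.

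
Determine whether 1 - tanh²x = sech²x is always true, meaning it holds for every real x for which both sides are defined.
Yes, this is an identity.

Claim: 1 - tanh²x = sech²x.
Reasoning: Divide cosh²x - sinh²x = 1 through by cosh²x (never zero): 1 - tanh²x = 1/cosh²x = sech²x.
So the two sides agree for every real x for which both sides are defined.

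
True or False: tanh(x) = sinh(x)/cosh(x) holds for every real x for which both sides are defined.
True.

Claim: tanh(x) = sinh(x)/cosh(x).
Reasoning: tanh(x) is defined as sinh(x)/cosh(x) = (e^x - e^-x)/(e^x + e^-x); cosh(x) ≥ 1 is never zero, so this holds for every real x.
So the two sides agree for every real x for which both sides are defined.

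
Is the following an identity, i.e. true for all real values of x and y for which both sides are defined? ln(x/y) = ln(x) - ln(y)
Claim: ln(x/y) = ln(x) - ln(y).
Reasoning: Both sides are simultaneously defined only when x, y > 0. Write x = e^p, y = e^q. Then x/y = e^(p-q), so ln(x/y) = p - q = ln(x) - ln(y).
So the two sides agree for all real values of x and y for which both sides are defined.

Conclusion: Yes, this is an identity.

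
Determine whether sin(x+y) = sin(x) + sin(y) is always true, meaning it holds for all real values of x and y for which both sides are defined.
Claim: sin(x+y) = sin(x) + sin(y).
Test a specific point where both sides are defined: x = π/2, y = π/4.
LHS = sin(x+y) ≈ 0.7071
RHS = sin(x) + sin(y) ≈ 1.7071
Since 0.7071 ≠ 1.7071, the equation fails at this point, so it cannot hold for all real values of x and y for which both sides are defined.
The correct expansion is sin(x+y) = sin(x)cos(y) + cos(x)sin(y); sine is not additive.

Conclusion: No, this is NOT an identity.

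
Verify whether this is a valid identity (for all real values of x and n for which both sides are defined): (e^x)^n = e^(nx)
Yes, this is an identity.

Claim: (e^x)^n = e^(nx).
Reasoning: e^x is a positive real number, and for a positive base B and real exponent n, B^n = e^(n·ln B). With B = e^x, ln B = x, so (e^x)^n = e^(n·x).
So the two sides agree for all real values of x and n for which both sides are defined.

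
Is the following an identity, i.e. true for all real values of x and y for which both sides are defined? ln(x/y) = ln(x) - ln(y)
Yes, this is an identity.

Claim: ln(x/y) = ln(x) - ln(y).
Reasoning: Both sides are simultaneously defined only when x, y > 0. Write x = e^p, y = e^q. Then x/y = e^(p-q), so ln(x/y) = p - q = ln(x) - ln(y).
So the two sides agree for all real values of x and y for which both sides are defined.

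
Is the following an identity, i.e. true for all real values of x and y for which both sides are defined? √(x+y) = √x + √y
Claim: √(x+y) = √x + √y.
Test a specific point where both sides are defined: x = 5, y = 1/2.
LHS = √(x+y) ≈ 2.3452
RHS = √x + √y ≈ 2.9432
Since 2.3452 ≠ 2.9432, the equation fails at this point, so it cannot hold for all real values of x and y for which both sides are defined.
Squaring the right side gives x + 2√(xy) + y, not x + y.

Conclusion: No, this is NOT an identity.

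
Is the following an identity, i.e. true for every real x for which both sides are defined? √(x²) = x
Claim: √(x²) = x.
Test a specific point where both sides are defined: x = -1.
LHS = √(x²) ≈ 1.0000
RHS = x ≈ -1.0000
Since 1.0000 ≠ -1.0000, the equation fails at this point, so it cannot hold for every real x for which both sides are defined.
√(x²) = |x|, which differs from x whenever x < 0 (both sides are defined for every real x).

Conclusion: No, this is NOT an identity.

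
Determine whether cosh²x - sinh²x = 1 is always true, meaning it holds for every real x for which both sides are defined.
Yes, this is an identity.

Claim: cosh²x - sinh²x = 1.
Reasoning: With cosh(x) = (e^x + e^-x)/2 and sinh(x) = (e^x - e^-x)/2: cosh²x = (e^(2x) + 2 + e^(-2x))/4 and sinh²x = (e^(2x) - 2 + e^(-2x))/4. Subtracting leaves 4/4 = 1.
So the two sides agree for every real x for which both sides are defined.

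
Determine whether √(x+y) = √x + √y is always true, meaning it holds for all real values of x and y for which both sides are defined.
Claim: √(x+y) = √x + √y.
Test a specific point where both sides are defined: x = 2, y = 3/2.
LHS = √(x+y) ≈ 1.8708
RHS = √x + √y ≈ 2.6390
Since 1.8708 ≠ 2.6390, the equation fails at this point, so it cannot hold for all real values of x and y for which both sides are defined.
Squaring the right side gives x + 2√(xy) + y, not x + y.

Conclusion: No, this is NOT an identity.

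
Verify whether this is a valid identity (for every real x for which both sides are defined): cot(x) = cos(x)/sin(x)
Yes, this is an identity.

Claim: cot(x) = cos(x)/sin(x).
Reasoning: cot(x) is defined as 1/tan(x) = 1/(sin(x)/cos(x)) = cos(x)/sin(x), wherever sin(x) ≠ 0.
So the two sides agree for every real x for which both sides are defined.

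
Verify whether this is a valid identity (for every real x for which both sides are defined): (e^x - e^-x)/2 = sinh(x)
Yes, this is an identity.

Claim: (e^x - e^-x)/2 = sinh(x).
Reasoning: This is exactly the definition of the hyperbolic sine: sinh(x) := (e^x - e^-x)/2.
So the two sides agree for every real x for which both sides are defined.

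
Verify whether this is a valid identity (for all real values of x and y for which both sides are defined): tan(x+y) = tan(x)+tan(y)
No, this is NOT an identity.

Claim: tan(x+y) = tan(x)+tan(y).
Test a specific point where both sides are defined: x = -π/6, y = π/3.
LHS = tan(x+y) ≈ 0.5774
RHS = tan(x)+tan(y) ≈ 1.1547
Since 0.5774 ≠ 1.1547, the equation fails at this point, so it cannot hold for all real values of x and y for which both sides are defined.
The correct formula is tan(x+y) = (tan(x) + tan(y))/(1 - tan(x)tan(y)).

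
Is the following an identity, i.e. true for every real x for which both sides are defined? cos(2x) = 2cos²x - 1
Yes, this is an identity.

Claim: cos(2x) = 2cos²x - 1.
Reasoning: cos(2x) = cos²x - sin²x. Replace sin²x by 1 - cos²x: cos²x - (1 - cos²x) = 2cos²x - 1.
So the two sides agree for every real x for which both sides are defined.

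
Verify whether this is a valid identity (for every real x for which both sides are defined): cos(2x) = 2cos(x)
No, this is NOT an identity.

Claim: cos(2x) = 2cos(x).
Test a specific point where both sides are defined: x = 3π/4.
LHS = cos(2x) ≈ 0.0000
RHS = 2cos(x) ≈ -1.4142
Since 0.0000 ≠ -1.4142, the equation fails at this point, so it cannot hold for every real x for which both sides are defined.
The correct double-angle formula is cos(2x) = cos²x - sin²x.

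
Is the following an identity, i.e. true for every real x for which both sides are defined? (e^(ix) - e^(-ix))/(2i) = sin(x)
Claim: (e^(ix) - e^(-ix))/(2i) = sin(x).
Reasoning: By Euler's formula e^(ix) = cos(x) + i·sin(x) and e^(-ix) = cos(x) - i·sin(x). Subtracting cancels the cosine terms: e^(ix) - e^(-ix) = 2i·sin(x); divide by 2i.
So the two sides agree for every real x for which both sides are defined.

Conclusion: Yes, this is an identity.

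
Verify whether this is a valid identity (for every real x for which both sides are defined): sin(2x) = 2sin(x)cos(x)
Claim: sin(2x) = 2sin(x)cos(x).
Reasoning: Put y = x in the addition formula sin(x+y) = sin(x)cos(y) + cos(x)sin(y): sin(2x) = sin(x)cos(x) + cos(x)sin(x) = 2sin(x)cos(x).
So the two sides agree for every real x for which both sides are defined.

Conclusion: Yes, this is an identity.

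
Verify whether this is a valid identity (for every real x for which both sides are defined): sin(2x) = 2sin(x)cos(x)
Claim: sin(2x) = 2sin(x)cos(x).
Reasoning: Put y = x in the addition formula sin(x+y) = sin(x)cos(y) + cos(x)sin(y): sin(2x) = sin(x)cos(x) + cos(x)sin(x) = 2sin(x)cos(x).
So the two sides agree for every real x for which both sides are defined.

Conclusion: Yes, this is an identity.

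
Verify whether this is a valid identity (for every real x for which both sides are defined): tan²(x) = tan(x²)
No, this is NOT an identity.

Claim: tan²(x) = tan(x²).
Test a specific point where both sides are defined: x = -π/3.
LHS = tan²(x) ≈ 3.0000
RHS = tan(x²) ≈ 1.9485
Since 3.0000 ≠ 1.9485, the equation fails at this point, so it cannot hold for every real x for which both sides are defined.
tan²(x) means (tan x)², squaring the output; tan(x²) squares the input. These are different functions.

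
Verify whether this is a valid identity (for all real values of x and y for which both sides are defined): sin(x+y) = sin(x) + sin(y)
No, this is NOT an identity.

Claim: sin(x+y) = sin(x) + sin(y).
Test a specific point where both sides are defined: x = -π/6, y = π/4.
LHS = sin(x+y) ≈ 0.2588
RHS = sin(x) + sin(y) ≈ 0.2071
Since 0.2588 ≠ 0.2071, the equation fails at this point, so it cannot hold for all real values of x and y for which both sides are defined.
The correct expansion is sin(x+y) = sin(x)cos(y) + cos(x)sin(y); sine is not additive.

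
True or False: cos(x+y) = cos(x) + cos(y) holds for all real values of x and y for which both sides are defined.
Claim: cos(x+y) = cos(x) + cos(y).
Test a specific point where both sides are defined: x = π, y = π/2.
LHS = cos(x+y) ≈ 0.0000
RHS = cos(x) + cos(y) ≈ -1.0000
Since 0.0000 ≠ -1.0000, the equation fails at this point, so it cannot hold for all real values of x and y for which both sides are defined.
The correct expansion is cos(x+y) = cos(x)cos(y) - sin(x)sin(y); cosine is not additive.

Conclusion: False.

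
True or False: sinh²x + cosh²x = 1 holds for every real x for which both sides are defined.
False.

Claim: sinh²x + cosh²x = 1.
Test a specific point where both sides are defined: x = 3.
LHS = sinh²x + cosh²x ≈ 201.7156
RHS = 1 ≈ 1.0000
Since 201.7156 ≠ 1.0000, the equation fails at this point, so it cannot hold for every real x for which both sides are defined.
The correct hyperbolic identity is cosh²x - sinh²x = 1 (a difference); the sum sinh²x + cosh²x equals cosh(2x).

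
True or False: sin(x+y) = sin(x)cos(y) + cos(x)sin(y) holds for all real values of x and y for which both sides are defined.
Claim: sin(x+y) = sin(x)cos(y) + cos(x)sin(y).
Reasoning: By Euler's formula e^(i(x+y)) = e^(ix)·e^(iy) = (cos x + i·sin x)(cos y + i·sin y). The imaginary part of the left side is sin(x+y); the imaginary part of the product is sin(x)cos(y) + cos(x)sin(y).
So the two sides agree for all real values of x and y for which both sides are defined.

Conclusion: True.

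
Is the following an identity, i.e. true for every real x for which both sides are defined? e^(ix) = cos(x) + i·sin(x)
Yes, this is an identity.

Claim: e^(ix) = cos(x) + i·sin(x).
Reasoning: Euler's formula. Expand e^(ix) = Σ (ix)^k / k!. Since i² = -1, the even-k terms are Σ (-1)^m x^(2m)/(2m)! = cos(x) and the odd-k terms are i · Σ (-1)^m x^(2m+1)/(2m+1)! = i·sin(x).
So the two sides agree for every real x for which both sides are defined.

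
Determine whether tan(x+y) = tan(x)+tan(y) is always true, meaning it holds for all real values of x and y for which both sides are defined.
Claim: tan(x+y) = tan(x)+tan(y).
Test a specific point where both sides are defined: x = -π/3, y = -π/3.
LHS = tan(x+y) ≈ 1.7321
RHS = tan(x)+tan(y) ≈ -3.4641
Since 1.7321 ≠ -3.4641, the equation fails at this point, so it cannot hold for all real values of x and y for which both sides are defined.
The correct formula is tan(x+y) = (tan(x) + tan(y))/(1 - tan(x)tan(y)).

Conclusion: No, this is NOT an identity.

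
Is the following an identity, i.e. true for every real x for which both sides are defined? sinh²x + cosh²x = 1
Claim: sinh²x + cosh²x = 1.
Test a specific point where both sides are defined: x = 2.
LHS = sinh²x + cosh²x ≈ 27.3082
RHS = 1 ≈ 1.0000
Since 27.3082 ≠ 1.0000, the equation fails at this point, so it cannot hold for every real x for which both sides are defined.
The correct hyperbolic identity is cosh²x - sinh²x = 1 (a difference); the sum sinh²x + cosh²x equals cosh(2x).

Conclusion: No, this is NOT an identity.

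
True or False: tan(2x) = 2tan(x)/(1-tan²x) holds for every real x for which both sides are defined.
Claim: tan(2x) = 2tan(x)/(1-tan²x).
Reasoning: tan(2x) = sin(2x)/cos(2x) = 2sin(x)cos(x) / (cos²x - sin²x). Divide numerator and denominator by cos²x: 2tan(x) / (1 - tan²x).
So the two sides agree for every real x for which both sides are defined.

Conclusion: True.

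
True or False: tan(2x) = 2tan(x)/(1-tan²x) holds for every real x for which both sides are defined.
Claim: tan(2x) = 2tan(x)/(1-tan²x).
Reasoning: tan(2x) = sin(2x)/cos(2x) = 2sin(x)cos(x) / (cos²x - sin²x). Divide numerator and denominator by cos²x: 2tan(x) / (1 - tan²x).
So the two sides agree for every real x for which both sides are defined.

Conclusion: True.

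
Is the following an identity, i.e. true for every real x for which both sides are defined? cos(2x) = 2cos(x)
Claim: cos(2x) = 2cos(x).
Test a specific point where both sides are defined: x = π/6.
LHS = cos(2x) ≈ 0.5000
RHS = 2cos(x) ≈ 1.7321
Since 0.5000 ≠ 1.7321, the equation fails at this point, so it cannot hold for every real x for which both sides are defined.
The correct double-angle formula is cos(2x) = cos²x - sin²x.

Conclusion: No, this is NOT an identity.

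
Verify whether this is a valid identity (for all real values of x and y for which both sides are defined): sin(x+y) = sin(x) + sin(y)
Claim: sin(x+y) = sin(x) + sin(y).
Test a specific point where both sides are defined: x = -π/4, y = 2π/3.
LHS = sin(x+y) ≈ 0.9659
RHS = sin(x) + sin(y) ≈ 0.1589
Since 0.9659 ≠ 0.1589, the equation fails at this point, so it cannot hold for all real values of x and y for which both sides are defined.
The correct expansion is sin(x+y) = sin(x)cos(y) + cos(x)sin(y); sine is not additive.

Conclusion: No, this is NOT an identity.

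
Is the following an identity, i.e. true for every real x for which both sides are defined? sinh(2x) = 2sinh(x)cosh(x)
Yes, this is an identity.

Claim: sinh(2x) = 2sinh(x)cosh(x).
Reasoning: 2sinh(x)cosh(x) = 2 · (e^x - e^-x)/2 · (e^x + e^-x)/2 = (e^(2x) - e^(-2x))/2 = sinh(2x).
So the two sides agree for every real x for which both sides are defined.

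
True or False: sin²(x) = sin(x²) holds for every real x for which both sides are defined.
False.

Claim: sin²(x) = sin(x²).
Test a specific point where both sides are defined: x = π/2.
LHS = sin²(x) ≈ 1.0000
RHS = sin(x²) ≈ 0.6243
Since 1.0000 ≠ 0.6243, the equation fails at this point, so it cannot hold for every real x for which both sides are defined.
sin²(x) means (sin x)², squaring the output; sin(x²) squares the input. These are different functions.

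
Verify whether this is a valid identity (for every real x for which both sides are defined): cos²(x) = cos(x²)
No, this is NOT an identity.

Claim: cos²(x) = cos(x²).
Test a specific point where both sides are defined: x = π.
LHS = cos²(x) ≈ 1.0000
RHS = cos(x²) ≈ -0.9027
Since 1.0000 ≠ -0.9027, the equation fails at this point, so it cannot hold for every real x for which both sides are defined.
cos²(x) means (cos x)², squaring the output; cos(x²) squares the input. These are different functions.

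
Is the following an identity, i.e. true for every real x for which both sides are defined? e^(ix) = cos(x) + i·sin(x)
Yes, this is an identity.

Claim: e^(ix) = cos(x) + i·sin(x).
Reasoning: Euler's formula. Expand e^(ix) = Σ (ix)^k / k!. Since i² = -1, the even-k terms are Σ (-1)^m x^(2m)/(2m)! = cos(x) and the odd-k terms are i · Σ (-1)^m x^(2m+1)/(2m+1)! = i·sin(x).
So the two sides agree for every real x for which both sides are defined.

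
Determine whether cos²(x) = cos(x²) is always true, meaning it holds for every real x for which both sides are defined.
Claim: cos²(x) = cos(x²).
Test a specific point where both sides are defined: x = π/2.
LHS = cos²(x) ≈ 0.0000
RHS = cos(x²) ≈ -0.7812
Since 0.0000 ≠ -0.7812, the equation fails at this point, so it cannot hold for every real x for which both sides are defined.
cos²(x) means (cos x)², squaring the output; cos(x²) squares the input. These are different functions.

Conclusion: No, this is NOT an identity.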